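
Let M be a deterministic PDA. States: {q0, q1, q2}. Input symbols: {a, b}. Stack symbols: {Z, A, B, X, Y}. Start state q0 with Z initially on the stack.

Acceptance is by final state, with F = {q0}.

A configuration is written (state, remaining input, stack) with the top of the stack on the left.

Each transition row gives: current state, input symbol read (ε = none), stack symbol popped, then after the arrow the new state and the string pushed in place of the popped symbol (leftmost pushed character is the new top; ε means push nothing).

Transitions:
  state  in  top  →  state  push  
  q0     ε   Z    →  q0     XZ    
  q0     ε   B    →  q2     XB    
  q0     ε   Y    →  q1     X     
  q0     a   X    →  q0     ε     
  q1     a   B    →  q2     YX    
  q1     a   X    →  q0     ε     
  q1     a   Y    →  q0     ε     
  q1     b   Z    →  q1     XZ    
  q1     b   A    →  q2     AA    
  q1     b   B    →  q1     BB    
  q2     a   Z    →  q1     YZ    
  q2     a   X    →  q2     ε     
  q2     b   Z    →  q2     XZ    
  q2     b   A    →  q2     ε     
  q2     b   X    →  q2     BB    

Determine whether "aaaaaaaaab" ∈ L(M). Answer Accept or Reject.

(q0, aaaaaaaaab, Z)
  ε-move, top Z: go to q0, push XZ → (q0, aaaaaaaaab, XZ)
  read a, top X: go to q0, push ε → (q0, aaaaaaaab, Z)
  ε-move, top Z: go to q0, push XZ → (q0, aaaaaaaab, XZ)
  read a, top X: go to q0, push ε → (q0, aaaaaaab, Z)
  ε-move, top Z: go to q0, push XZ → (q0, aaaaaaab, XZ)
  read a, top X: go to q0, push ε → (q0, aaaaaab, Z)
  ε-move, top Z: go to q0, push XZ → (q0, aaaaaab, XZ)
  read a, top X: go to q0, push ε → (q0, aaaaab, Z)
  ε-move, top Z: go to q0, push XZ → (q0, aaaaab, XZ)
  read a, top X: go to q0, push ε → (q0, aaaab, Z)
  ε-move, top Z: go to q0, push XZ → (q0, aaaab, XZ)
  read a, top X: go to q0, push ε → (q0, aaab, Z)
  ε-move, top Z: go to q0, push XZ → (q0, aaab, XZ)
  read a, top X: go to q0, push ε → (q0, aab, Z)
  ε-move, top Z: go to q0, push XZ → (q0, aab, XZ)
  read a, top X: go to q0, push ε → (q0, ab, Z)
  ε-move, top Z: go to q0, push XZ → (q0, ab, XZ)
  read a, top X: go to q0, push ε → (q0, b, Z)
  ε-move, top Z: go to q0, push XZ → (q0, b, XZ)
No transition applies at (q0, b, XZ); input not fully consumed.

Reject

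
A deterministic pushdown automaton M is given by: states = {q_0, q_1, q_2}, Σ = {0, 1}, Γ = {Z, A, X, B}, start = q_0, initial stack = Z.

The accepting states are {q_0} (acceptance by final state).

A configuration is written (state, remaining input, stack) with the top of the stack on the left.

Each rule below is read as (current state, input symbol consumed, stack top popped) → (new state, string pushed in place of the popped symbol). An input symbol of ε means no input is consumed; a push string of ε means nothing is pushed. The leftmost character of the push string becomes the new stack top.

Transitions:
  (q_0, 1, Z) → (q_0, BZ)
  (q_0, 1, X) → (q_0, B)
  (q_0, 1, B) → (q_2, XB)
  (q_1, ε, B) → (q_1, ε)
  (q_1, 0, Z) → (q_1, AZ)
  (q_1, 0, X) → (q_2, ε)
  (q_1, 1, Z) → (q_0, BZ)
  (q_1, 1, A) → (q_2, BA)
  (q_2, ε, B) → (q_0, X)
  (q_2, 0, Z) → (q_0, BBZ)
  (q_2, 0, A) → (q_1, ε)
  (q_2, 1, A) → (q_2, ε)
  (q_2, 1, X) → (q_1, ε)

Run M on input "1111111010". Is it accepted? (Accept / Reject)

Reject

(q_0, 1111111010, Z)
  read 1, top Z: go to q_0, push BZ → (q_0, 111111010, BZ)
  read 1, top B: go to q_2, push XB → (q_2, 11111010, XBZ)
  read 1, top X: go to q_1, push ε → (q_1, 1111010, BZ)
  ε-move, top B: go to q_1, push ε → (q_1, 1111010, Z)
  read 1, top Z: go to q_0, push BZ → (q_0, 111010, BZ)
  read 1, top B: go to q_2, push XB → (q_2, 11010, XBZ)
  read 1, top X: go to q_1, push ε → (q_1, 1010, BZ)
  ε-move, top B: go to q_1, push ε → (q_1, 1010, Z)
  read 1, top Z: go to q_0, push BZ → (q_0, 010, BZ)
No transition applies at (q_0, 010, BZ); input not fully consumed.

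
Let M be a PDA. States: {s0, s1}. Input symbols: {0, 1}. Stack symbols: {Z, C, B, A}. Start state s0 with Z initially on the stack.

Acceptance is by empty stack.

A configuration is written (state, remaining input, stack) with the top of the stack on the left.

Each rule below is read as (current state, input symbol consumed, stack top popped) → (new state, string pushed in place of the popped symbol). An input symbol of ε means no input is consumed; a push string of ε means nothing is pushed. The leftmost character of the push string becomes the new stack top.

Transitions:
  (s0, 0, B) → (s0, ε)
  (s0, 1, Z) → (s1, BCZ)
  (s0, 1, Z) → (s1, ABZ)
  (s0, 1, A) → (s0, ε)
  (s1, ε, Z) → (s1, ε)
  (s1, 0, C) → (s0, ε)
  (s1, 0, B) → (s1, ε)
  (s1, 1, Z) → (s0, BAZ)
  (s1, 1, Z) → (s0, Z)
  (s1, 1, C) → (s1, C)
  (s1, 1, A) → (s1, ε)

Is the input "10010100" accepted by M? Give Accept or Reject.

No computation consumes all input and empties the stack.

Reject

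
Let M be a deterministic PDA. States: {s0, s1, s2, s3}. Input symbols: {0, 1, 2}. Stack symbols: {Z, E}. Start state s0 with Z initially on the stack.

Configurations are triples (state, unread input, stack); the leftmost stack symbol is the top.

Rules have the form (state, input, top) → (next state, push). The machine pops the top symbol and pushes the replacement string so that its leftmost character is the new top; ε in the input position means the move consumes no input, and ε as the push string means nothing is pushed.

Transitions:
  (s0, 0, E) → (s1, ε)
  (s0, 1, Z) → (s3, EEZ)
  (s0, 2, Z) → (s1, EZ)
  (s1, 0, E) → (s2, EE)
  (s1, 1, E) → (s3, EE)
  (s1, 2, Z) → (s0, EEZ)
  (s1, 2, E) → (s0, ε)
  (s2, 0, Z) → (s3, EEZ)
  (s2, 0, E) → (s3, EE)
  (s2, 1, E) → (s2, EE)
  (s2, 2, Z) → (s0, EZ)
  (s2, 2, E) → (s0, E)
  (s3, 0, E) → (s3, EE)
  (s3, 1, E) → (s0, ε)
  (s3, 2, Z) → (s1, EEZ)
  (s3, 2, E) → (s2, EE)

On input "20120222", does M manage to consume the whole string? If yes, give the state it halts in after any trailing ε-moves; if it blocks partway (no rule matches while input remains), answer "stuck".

(s0, 20120222, Z)
  read 2, top Z: go to s1, push EZ → (s1, 0120222, EZ)
  read 0, top E: go to s2, push EE → (s2, 120222, EEZ)
  read 1, top E: go to s2, push EE → (s2, 20222, EEEZ)
  read 2, top E: go to s0, push E → (s0, 0222, EEEZ)
  read 0, top E: go to s1, push ε → (s1, 222, EEZ)
  read 2, top E: go to s0, push ε → (s0, 22, EZ)
No transition for (s0, 2, top E); M blocks with input 22 remaining.

stuck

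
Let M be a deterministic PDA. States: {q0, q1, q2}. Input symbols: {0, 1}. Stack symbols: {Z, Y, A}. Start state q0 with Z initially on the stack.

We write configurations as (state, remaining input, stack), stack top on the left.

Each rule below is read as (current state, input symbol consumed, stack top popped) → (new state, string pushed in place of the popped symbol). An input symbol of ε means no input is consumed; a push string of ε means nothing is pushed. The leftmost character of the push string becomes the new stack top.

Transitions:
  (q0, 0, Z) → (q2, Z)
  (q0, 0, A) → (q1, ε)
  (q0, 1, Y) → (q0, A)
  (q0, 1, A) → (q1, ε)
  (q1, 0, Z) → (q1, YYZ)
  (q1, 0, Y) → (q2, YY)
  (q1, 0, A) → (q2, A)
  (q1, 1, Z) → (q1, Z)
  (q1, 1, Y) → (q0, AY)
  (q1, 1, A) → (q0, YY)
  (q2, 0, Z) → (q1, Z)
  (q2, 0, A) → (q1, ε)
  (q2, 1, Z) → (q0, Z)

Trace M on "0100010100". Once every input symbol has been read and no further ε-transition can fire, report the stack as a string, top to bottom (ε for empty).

(q0, 0100010100, Z) ⊢ (q2, 100010100, Z) ⊢ (q0, 00010100, Z) ⊢ (q2, 0010100, Z) ⊢ (q1, 010100, Z) ⊢ (q1, 10100, YYZ) ⊢ (q0, 0100, AYYZ) ⊢ (q1, 100, YYZ) ⊢ (q0, 00, AYYZ) ⊢ (q1, 0, YYZ) ⊢ (q2, ε, YYYZ)
All input consumed in state q2 with stack YYYZ.

YYYZ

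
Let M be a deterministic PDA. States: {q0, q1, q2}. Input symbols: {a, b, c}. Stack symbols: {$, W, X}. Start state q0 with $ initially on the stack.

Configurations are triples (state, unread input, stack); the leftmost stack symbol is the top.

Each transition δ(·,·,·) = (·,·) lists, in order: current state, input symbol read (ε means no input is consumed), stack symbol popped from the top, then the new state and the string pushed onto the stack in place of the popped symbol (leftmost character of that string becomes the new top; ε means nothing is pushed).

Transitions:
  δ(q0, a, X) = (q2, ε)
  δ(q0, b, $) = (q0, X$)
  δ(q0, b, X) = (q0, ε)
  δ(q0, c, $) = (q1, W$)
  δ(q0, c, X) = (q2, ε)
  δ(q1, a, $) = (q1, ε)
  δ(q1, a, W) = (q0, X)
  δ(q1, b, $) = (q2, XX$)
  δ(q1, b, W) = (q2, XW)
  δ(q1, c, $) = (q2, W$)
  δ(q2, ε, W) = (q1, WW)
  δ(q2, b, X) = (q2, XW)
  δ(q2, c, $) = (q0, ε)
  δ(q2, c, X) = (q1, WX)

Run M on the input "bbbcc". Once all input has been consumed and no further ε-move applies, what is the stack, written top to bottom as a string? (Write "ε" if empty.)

(q0, bbbcc, $)
  read b, top $: go to q0, push X$ → (q0, bbcc, X$)
  read b, top X: go to q0, push ε → (q0, bcc, $)
  read b, top $: go to q0, push X$ → (q0, cc, X$)
  read c, top X: go to q2, push ε → (q2, c, $)
  read c, top $: go to q0, push ε → (q0, ε, ε)
All input consumed in state q0 with stack ε.

ε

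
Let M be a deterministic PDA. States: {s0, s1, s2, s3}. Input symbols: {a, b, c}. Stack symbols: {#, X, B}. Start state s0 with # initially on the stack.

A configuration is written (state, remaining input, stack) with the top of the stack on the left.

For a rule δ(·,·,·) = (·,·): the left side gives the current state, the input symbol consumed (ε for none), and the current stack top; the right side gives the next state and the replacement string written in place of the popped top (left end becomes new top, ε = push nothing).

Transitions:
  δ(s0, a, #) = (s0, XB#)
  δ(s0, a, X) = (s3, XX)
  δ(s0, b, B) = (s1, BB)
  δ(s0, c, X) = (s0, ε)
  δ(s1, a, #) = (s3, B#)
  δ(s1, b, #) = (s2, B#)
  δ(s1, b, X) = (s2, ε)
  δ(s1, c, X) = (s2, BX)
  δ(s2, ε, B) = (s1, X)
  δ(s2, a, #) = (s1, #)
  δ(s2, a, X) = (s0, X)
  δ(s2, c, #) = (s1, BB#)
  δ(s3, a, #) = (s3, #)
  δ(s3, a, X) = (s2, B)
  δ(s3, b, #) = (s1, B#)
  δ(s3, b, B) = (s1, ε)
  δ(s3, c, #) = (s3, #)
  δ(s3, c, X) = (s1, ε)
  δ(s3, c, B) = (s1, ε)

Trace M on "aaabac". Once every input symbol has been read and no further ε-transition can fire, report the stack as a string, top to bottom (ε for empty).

B#

(s0, aaabac, #) ⊢ (s0, aabac, XB#) ⊢ (s3, abac, XXB#) ⊢ (s2, bac, BXB#) ⊢ (s1, bac, XXB#) ⊢ (s2, ac, XB#) ⊢ (s0, c, XB#) ⊢ (s0, ε, B#)
All input consumed in state s0 with stack B#.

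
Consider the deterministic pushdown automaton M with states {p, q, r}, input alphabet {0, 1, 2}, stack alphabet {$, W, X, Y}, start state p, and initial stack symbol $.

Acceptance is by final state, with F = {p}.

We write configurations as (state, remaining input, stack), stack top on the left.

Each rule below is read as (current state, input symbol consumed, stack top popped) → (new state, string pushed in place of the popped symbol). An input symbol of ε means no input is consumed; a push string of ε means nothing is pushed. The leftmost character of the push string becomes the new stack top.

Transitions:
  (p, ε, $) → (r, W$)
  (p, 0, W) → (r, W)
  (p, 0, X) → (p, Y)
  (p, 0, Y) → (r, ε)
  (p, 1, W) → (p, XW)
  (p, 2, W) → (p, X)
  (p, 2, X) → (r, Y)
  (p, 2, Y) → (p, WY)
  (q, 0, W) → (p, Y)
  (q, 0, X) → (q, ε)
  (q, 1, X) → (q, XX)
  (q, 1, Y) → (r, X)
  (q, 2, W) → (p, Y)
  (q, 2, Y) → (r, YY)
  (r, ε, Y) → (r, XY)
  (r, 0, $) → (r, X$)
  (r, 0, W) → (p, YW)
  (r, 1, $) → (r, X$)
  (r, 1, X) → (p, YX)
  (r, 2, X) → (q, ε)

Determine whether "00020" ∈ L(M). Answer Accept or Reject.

Reject

(p, 00020, $)
  ε-move, top $: go to r, push W$ → (r, 00020, W$)
  read 0, top W: go to p, push YW → (p, 0020, YW$)
  read 0, top Y: go to r, push ε → (r, 020, W$)
  read 0, top W: go to p, push YW → (p, 20, YW$)
  read 2, top Y: go to p, push WY → (p, 0, WYW$)
  read 0, top W: go to r, push W → (r, ε, WYW$)
All input consumed; state r ∉ F and no further ε-move applies.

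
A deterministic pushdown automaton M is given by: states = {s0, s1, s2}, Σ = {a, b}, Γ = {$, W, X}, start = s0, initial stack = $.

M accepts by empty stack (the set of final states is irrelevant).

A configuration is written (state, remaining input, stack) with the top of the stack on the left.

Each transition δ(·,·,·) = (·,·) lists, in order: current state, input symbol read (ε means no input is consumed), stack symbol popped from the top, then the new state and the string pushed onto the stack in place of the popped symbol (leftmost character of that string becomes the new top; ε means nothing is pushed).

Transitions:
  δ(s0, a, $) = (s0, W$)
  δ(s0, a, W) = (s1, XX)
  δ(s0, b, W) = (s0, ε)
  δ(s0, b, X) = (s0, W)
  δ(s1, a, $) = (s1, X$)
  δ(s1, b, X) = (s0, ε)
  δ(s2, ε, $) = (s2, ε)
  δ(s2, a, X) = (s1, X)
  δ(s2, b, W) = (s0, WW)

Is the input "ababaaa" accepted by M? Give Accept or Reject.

(s0, ababaaa, $)
  read a, top $: go to s0, push W$ → (s0, babaaa, W$)
  read b, top W: go to s0, push ε → (s0, abaaa, $)
  read a, top $: go to s0, push W$ → (s0, baaa, W$)
  read b, top W: go to s0, push ε → (s0, aaa, $)
  read a, top $: go to s0, push W$ → (s0, aa, W$)
  read a, top W: go to s1, push XX → (s1, a, XX$)
No transition applies at (s1, a, XX$); input not fully consumed.

Reject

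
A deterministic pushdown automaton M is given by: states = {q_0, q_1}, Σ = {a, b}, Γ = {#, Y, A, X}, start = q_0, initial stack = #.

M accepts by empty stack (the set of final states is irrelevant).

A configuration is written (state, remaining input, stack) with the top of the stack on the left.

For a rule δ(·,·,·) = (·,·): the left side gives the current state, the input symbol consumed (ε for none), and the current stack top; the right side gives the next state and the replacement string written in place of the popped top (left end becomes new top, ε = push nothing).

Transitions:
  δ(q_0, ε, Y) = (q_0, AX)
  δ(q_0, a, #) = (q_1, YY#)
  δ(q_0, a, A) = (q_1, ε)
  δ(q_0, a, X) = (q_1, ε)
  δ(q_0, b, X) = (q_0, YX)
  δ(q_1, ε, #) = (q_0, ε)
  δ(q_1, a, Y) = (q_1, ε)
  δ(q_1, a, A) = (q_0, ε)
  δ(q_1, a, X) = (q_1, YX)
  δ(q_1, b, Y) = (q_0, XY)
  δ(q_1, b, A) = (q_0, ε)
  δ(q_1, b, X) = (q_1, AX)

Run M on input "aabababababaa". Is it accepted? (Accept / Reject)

(q_0, aabababababaa, #)
  read a, top #: go to q_1, push YY# → (q_1, abababababaa, YY#)
  read a, top Y: go to q_1, push ε → (q_1, bababababaa, Y#)
  read b, top Y: go to q_0, push XY → (q_0, ababababaa, XY#)
  read a, top X: go to q_1, push ε → (q_1, babababaa, Y#)
  read b, top Y: go to q_0, push XY → (q_0, abababaa, XY#)
  read a, top X: go to q_1, push ε → (q_1, bababaa, Y#)
  read b, top Y: go to q_0, push XY → (q_0, ababaa, XY#)
  read a, top X: go to q_1, push ε → (q_1, babaa, Y#)
  read b, top Y: go to q_0, push XY → (q_0, abaa, XY#)
  read a, top X: go to q_1, push ε → (q_1, baa, Y#)
  read b, top Y: go to q_0, push XY → (q_0, aa, XY#)
  read a, top X: go to q_1, push ε → (q_1, a, Y#)
  read a, top Y: go to q_1, push ε → (q_1, ε, #)
  ε-move, top #: go to q_0, push ε → (q_0, ε, ε)
All input consumed and the stack is empty.

Accept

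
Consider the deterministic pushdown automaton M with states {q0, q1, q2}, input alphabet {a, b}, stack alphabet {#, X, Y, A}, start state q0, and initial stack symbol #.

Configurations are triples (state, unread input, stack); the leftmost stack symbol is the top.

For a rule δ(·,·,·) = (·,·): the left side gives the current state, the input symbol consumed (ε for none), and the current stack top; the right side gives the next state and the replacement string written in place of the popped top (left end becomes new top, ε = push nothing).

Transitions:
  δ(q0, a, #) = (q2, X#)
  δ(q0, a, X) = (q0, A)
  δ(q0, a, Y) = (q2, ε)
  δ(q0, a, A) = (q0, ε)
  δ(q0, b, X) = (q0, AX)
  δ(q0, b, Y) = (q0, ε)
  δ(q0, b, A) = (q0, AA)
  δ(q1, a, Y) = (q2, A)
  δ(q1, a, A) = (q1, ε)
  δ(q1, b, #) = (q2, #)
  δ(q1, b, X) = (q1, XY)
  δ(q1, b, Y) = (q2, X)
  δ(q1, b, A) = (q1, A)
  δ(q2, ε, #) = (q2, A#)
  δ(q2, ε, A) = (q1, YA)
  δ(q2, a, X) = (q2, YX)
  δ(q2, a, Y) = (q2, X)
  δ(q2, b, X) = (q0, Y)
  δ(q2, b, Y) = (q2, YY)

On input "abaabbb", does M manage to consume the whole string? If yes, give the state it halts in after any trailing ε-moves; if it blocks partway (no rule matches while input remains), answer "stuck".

q0

(q0, abaabbb, #)
  read a, top #: go to q2, push X# → (q2, baabbb, X#)
  read b, top X: go to q0, push Y → (q0, aabbb, Y#)
  read a, top Y: go to q2, push ε → (q2, abbb, #)
  ε-move, top #: go to q2, push A# → (q2, abbb, A#)
  ε-move, top A: go to q1, push YA → (q1, abbb, YA#)
  read a, top Y: go to q2, push A → (q2, bbb, AA#)
  ε-move, top A: go to q1, push YA → (q1, bbb, YAA#)
  read b, top Y: go to q2, push X → (q2, bb, XAA#)
  read b, top X: go to q0, push Y → (q0, b, YAA#)
  read b, top Y: go to q0, push ε → (q0, ε, AA#)
All input consumed; M is in state q0.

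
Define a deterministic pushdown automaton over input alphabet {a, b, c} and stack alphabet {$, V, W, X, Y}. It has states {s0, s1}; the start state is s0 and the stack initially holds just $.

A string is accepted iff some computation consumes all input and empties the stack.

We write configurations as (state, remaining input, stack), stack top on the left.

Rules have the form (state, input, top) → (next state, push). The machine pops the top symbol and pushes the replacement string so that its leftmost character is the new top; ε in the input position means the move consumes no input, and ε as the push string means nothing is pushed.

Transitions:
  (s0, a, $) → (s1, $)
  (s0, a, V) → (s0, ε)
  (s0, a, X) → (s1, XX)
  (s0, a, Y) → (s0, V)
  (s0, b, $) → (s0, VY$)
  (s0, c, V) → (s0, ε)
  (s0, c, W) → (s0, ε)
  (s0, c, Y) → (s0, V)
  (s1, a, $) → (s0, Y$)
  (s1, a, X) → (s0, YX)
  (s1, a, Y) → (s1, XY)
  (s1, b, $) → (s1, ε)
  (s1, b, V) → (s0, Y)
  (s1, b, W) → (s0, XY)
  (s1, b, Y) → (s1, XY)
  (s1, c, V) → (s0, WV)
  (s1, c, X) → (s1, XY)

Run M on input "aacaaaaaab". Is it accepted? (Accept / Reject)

Accept

(s0, aacaaaaaab, $)
  read a, top $: go to s1, push $ → (s1, acaaaaaab, $)
  read a, top $: go to s0, push Y$ → (s0, caaaaaab, Y$)
  read c, top Y: go to s0, push V → (s0, aaaaaab, V$)
  read a, top V: go to s0, push ε → (s0, aaaaab, $)
  read a, top $: go to s1, push $ → (s1, aaaab, $)
  read a, top $: go to s0, push Y$ → (s0, aaab, Y$)
  read a, top Y: go to s0, push V → (s0, aab, V$)
  read a, top V: go to s0, push ε → (s0, ab, $)
  read a, top $: go to s1, push $ → (s1, b, $)
  read b, top $: go to s1, push ε → (s1, ε, ε)
All input consumed and the stack is empty.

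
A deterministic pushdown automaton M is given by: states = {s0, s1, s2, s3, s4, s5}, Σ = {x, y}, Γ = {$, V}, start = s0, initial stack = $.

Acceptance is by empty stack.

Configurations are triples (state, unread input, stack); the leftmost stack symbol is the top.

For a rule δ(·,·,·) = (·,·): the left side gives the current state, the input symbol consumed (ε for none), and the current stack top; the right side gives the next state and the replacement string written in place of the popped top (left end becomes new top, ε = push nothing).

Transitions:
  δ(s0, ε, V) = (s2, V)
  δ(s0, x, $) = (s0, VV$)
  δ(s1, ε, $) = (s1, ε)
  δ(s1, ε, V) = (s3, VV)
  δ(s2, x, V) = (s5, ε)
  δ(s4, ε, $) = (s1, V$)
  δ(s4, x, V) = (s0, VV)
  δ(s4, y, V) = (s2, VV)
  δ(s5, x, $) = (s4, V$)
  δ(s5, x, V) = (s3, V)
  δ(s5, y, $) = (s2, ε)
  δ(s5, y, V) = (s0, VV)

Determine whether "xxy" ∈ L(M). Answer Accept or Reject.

Reject

(s0, xxy, $) ⊢ (s0, xy, VV$) ⊢ (s2, xy, VV$) ⊢ (s5, y, V$) ⊢ (s0, ε, VV$) ⊢ (s2, ε, VV$)
All input consumed; stack is VV$, not empty, and no further ε-move applies.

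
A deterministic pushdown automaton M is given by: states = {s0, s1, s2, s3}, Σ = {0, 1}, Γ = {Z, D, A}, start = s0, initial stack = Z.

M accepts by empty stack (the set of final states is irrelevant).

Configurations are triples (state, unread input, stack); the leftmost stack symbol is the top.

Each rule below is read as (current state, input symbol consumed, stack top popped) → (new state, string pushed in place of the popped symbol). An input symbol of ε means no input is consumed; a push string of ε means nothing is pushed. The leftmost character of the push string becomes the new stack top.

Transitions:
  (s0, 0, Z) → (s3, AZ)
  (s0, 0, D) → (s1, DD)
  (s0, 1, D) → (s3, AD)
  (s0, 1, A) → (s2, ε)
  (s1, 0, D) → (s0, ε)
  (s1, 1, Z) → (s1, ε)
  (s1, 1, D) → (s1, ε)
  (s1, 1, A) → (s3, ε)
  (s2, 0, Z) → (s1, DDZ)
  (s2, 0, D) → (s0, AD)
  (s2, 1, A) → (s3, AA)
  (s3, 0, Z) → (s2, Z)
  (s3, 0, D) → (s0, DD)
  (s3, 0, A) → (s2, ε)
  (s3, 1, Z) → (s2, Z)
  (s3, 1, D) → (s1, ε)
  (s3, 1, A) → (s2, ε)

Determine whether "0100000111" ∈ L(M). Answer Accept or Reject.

Accept

(s0, 0100000111, Z) ⊢ (s3, 100000111, AZ) ⊢ (s2, 00000111, Z) ⊢ (s1, 0000111, DDZ) ⊢ (s0, 000111, DZ) ⊢ (s1, 00111, DDZ) ⊢ (s0, 0111, DZ) ⊢ (s1, 111, DDZ) ⊢ (s1, 11, DZ) ⊢ (s1, 1, Z) ⊢ (s1, ε, ε)
All input consumed and the stack is empty.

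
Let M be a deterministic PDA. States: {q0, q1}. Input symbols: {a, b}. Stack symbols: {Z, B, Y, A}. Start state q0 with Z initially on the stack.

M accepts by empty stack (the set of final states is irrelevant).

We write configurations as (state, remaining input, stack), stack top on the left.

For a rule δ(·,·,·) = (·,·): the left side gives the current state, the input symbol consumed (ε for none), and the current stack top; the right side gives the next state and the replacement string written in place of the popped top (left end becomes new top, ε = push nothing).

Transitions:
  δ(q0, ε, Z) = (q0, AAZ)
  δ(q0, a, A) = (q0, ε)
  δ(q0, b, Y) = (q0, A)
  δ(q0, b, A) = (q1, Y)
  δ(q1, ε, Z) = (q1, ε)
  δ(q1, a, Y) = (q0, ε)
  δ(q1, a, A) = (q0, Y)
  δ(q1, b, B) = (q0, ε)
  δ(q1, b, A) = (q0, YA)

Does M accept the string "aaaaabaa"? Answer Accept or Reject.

(q0, aaaaabaa, Z)
  ε-move, top Z: go to q0, push AAZ → (q0, aaaaabaa, AAZ)
  read a, top A: go to q0, push ε → (q0, aaaabaa, AZ)
  read a, top A: go to q0, push ε → (q0, aaabaa, Z)
  ε-move, top Z: go to q0, push AAZ → (q0, aaabaa, AAZ)
  read a, top A: go to q0, push ε → (q0, aabaa, AZ)
  read a, top A: go to q0, push ε → (q0, abaa, Z)
  ε-move, top Z: go to q0, push AAZ → (q0, abaa, AAZ)
  read a, top A: go to q0, push ε → (q0, baa, AZ)
  read b, top A: go to q1, push Y → (q1, aa, YZ)
  read a, top Y: go to q0, push ε → (q0, a, Z)
  ε-move, top Z: go to q0, push AAZ → (q0, a, AAZ)
  read a, top A: go to q0, push ε → (q0, ε, AZ)
All input consumed; stack is AZ, not empty, and no further ε-move applies.

Reject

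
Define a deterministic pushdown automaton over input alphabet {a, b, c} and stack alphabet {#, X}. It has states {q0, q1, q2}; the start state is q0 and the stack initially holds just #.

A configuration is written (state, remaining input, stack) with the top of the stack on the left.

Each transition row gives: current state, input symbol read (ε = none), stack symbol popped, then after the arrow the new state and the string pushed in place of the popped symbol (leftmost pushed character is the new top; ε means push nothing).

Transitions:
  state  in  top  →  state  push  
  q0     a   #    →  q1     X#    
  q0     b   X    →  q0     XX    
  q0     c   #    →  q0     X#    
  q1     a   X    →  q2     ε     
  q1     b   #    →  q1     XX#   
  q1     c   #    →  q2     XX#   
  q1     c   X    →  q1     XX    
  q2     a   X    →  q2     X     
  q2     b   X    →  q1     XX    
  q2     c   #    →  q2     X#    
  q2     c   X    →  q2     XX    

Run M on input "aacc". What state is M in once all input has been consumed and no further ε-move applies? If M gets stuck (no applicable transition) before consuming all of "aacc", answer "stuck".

(q0, aacc, #)
  read a, top #: go to q1, push X# → (q1, acc, X#)
  read a, top X: go to q2, push ε → (q2, cc, #)
  read c, top #: go to q2, push X# → (q2, c, X#)
  read c, top X: go to q2, push XX → (q2, ε, XX#)
All input consumed; M is in state q2.

q2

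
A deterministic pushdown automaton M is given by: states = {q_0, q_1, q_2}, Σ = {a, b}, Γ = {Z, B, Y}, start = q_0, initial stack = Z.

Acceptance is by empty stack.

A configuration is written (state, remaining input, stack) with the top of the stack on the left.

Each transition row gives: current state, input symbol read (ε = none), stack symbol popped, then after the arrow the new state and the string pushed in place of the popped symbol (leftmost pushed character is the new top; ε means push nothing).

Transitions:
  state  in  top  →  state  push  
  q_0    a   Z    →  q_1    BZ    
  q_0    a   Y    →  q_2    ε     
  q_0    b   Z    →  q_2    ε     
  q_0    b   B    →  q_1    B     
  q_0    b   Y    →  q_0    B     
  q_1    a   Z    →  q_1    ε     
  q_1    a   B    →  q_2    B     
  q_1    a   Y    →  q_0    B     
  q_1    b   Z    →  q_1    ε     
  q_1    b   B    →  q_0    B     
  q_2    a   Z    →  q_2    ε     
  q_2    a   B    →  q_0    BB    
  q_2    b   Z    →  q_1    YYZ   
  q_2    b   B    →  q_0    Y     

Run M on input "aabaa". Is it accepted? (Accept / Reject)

Accept

(q_0, aabaa, Z) ⊢ (q_1, abaa, BZ) ⊢ (q_2, baa, BZ) ⊢ (q_0, aa, YZ) ⊢ (q_2, a, Z) ⊢ (q_2, ε, ε)
All input consumed and the stack is empty.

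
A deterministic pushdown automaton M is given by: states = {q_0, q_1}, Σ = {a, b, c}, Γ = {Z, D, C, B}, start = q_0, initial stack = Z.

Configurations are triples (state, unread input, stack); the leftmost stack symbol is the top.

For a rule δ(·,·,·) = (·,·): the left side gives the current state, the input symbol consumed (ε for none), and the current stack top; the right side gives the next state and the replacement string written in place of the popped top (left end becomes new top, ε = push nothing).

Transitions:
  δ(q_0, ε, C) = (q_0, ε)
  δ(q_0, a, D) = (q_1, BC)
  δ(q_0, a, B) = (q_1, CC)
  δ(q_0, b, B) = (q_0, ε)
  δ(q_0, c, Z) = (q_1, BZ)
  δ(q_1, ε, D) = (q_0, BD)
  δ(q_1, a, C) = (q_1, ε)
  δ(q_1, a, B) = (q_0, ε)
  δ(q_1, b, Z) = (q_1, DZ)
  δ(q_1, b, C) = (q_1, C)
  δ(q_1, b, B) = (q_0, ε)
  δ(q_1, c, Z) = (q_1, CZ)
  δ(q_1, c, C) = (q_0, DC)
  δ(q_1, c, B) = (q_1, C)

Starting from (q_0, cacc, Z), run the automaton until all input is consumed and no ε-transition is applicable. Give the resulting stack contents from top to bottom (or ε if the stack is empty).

(q_0, cacc, Z) ⊢ (q_1, acc, BZ) ⊢ (q_0, cc, Z) ⊢ (q_1, c, BZ) ⊢ (q_1, ε, CZ)
All input consumed in state q_1 with stack CZ.

CZ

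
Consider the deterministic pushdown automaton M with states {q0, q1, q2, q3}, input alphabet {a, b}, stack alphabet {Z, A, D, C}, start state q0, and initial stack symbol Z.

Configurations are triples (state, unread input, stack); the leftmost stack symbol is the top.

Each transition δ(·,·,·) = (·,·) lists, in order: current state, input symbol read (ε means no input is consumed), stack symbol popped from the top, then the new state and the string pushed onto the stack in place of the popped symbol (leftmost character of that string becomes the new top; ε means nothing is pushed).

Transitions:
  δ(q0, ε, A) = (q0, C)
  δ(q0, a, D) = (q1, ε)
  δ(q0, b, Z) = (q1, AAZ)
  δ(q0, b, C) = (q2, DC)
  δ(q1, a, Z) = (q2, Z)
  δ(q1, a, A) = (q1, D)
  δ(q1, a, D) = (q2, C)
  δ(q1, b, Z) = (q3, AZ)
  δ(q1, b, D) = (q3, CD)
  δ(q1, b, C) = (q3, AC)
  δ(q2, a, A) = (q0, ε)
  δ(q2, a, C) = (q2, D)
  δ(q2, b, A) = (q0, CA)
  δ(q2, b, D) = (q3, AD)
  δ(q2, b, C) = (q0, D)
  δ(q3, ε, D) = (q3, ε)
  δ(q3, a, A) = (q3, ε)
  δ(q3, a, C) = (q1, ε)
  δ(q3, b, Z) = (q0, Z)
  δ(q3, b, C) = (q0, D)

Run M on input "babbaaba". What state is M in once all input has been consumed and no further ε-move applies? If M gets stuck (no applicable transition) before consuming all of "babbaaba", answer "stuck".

q1

(q0, babbaaba, Z) ⊢ (q1, abbaaba, AAZ) ⊢ (q1, bbaaba, DAZ) ⊢ (q3, baaba, CDAZ) ⊢ (q0, aaba, DDAZ) ⊢ (q1, aba, DAZ) ⊢ (q2, ba, CAZ) ⊢ (q0, a, DAZ) ⊢ (q1, ε, AZ)
All input consumed; M is in state q1.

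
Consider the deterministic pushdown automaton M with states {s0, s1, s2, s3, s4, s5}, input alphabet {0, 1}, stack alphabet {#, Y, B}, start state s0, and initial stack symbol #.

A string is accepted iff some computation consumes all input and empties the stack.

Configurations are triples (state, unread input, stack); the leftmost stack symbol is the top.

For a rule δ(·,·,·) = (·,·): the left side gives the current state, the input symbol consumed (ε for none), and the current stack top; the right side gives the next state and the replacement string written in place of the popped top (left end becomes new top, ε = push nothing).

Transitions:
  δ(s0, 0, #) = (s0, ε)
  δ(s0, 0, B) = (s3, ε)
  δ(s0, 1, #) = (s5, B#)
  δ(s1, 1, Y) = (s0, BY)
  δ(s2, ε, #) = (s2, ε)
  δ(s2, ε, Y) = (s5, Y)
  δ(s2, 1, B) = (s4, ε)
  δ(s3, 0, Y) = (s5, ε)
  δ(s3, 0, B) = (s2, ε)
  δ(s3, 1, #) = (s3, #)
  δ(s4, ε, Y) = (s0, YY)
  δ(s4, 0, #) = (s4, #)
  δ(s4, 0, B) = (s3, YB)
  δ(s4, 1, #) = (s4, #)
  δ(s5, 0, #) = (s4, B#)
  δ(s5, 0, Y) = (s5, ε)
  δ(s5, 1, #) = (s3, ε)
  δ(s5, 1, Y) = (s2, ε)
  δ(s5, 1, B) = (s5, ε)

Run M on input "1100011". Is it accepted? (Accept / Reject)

Accept

(s0, 1100011, #)
  read 1, top #: go to s5, push B# → (s5, 100011, B#)
  read 1, top B: go to s5, push ε → (s5, 00011, #)
  read 0, top #: go to s4, push B# → (s4, 0011, B#)
  read 0, top B: go to s3, push YB → (s3, 011, YB#)
  read 0, top Y: go to s5, push ε → (s5, 11, B#)
  read 1, top B: go to s5, push ε → (s5, 1, #)
  read 1, top #: go to s3, push ε → (s3, ε, ε)
All input consumed and the stack is empty.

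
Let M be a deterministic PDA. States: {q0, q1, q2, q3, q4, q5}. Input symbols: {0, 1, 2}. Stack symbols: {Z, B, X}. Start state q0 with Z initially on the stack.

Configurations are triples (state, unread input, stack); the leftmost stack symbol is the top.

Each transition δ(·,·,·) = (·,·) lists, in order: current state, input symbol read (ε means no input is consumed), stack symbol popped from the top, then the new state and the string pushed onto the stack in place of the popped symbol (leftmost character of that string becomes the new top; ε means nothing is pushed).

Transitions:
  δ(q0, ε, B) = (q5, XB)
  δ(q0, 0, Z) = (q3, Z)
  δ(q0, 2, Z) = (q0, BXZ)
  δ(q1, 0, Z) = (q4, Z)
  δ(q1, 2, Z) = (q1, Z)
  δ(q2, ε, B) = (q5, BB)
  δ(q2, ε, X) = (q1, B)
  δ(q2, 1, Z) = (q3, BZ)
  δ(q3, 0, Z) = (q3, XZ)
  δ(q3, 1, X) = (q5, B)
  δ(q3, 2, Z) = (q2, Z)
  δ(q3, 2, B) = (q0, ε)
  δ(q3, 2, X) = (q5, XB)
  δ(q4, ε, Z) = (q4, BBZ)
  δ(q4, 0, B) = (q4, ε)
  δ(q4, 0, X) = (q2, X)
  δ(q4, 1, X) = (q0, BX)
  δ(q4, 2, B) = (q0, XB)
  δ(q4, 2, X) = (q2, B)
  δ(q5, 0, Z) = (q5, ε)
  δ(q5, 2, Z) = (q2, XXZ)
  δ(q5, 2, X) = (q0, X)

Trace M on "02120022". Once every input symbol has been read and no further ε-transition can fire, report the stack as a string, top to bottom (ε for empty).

XBZ

(q0, 02120022, Z)
  read 0, top Z: go to q3, push Z → (q3, 2120022, Z)
  read 2, top Z: go to q2, push Z → (q2, 120022, Z)
  read 1, top Z: go to q3, push BZ → (q3, 20022, BZ)
  read 2, top B: go to q0, push ε → (q0, 0022, Z)
  read 0, top Z: go to q3, push Z → (q3, 022, Z)
  read 0, top Z: go to q3, push XZ → (q3, 22, XZ)
  read 2, top X: go to q5, push XB → (q5, 2, XBZ)
  read 2, top X: go to q0, push X → (q0, ε, XBZ)
All input consumed in state q0 with stack XBZ.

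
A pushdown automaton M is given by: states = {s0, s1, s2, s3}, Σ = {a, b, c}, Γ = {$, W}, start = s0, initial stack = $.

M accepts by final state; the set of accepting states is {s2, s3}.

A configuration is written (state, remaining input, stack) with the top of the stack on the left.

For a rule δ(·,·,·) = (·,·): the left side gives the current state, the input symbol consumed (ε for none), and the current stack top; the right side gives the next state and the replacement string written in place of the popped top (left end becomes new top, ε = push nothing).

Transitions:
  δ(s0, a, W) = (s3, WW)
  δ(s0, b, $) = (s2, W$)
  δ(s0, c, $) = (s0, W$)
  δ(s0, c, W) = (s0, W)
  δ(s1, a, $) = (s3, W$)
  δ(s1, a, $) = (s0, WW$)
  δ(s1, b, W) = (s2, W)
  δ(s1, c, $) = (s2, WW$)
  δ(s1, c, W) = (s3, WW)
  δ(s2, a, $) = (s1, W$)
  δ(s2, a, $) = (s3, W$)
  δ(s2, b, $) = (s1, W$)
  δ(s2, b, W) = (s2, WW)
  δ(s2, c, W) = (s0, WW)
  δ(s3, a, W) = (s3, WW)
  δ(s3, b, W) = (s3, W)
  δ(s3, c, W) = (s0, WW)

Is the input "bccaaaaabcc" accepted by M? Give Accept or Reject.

Reject

No computation consumes all input and reaches a final state.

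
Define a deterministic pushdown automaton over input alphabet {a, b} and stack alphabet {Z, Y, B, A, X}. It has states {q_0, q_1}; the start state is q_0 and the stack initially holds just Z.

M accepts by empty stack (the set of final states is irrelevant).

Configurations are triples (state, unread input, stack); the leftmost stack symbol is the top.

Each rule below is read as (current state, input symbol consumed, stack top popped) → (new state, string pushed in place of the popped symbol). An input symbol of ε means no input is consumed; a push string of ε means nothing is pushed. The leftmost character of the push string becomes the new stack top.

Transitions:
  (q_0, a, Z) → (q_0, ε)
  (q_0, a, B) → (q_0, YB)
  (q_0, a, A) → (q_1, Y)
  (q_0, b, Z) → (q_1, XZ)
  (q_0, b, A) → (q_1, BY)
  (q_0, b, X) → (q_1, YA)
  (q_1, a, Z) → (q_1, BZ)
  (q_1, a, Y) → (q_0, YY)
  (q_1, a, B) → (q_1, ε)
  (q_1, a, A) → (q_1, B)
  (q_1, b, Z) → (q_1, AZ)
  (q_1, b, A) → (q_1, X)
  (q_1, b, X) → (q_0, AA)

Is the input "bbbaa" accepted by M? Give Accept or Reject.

Reject

(q_0, bbbaa, Z) ⊢ (q_1, bbaa, XZ) ⊢ (q_0, baa, AAZ) ⊢ (q_1, aa, BYAZ) ⊢ (q_1, a, YAZ) ⊢ (q_0, ε, YYAZ)
All input consumed; stack is YYAZ, not empty, and no further ε-move applies.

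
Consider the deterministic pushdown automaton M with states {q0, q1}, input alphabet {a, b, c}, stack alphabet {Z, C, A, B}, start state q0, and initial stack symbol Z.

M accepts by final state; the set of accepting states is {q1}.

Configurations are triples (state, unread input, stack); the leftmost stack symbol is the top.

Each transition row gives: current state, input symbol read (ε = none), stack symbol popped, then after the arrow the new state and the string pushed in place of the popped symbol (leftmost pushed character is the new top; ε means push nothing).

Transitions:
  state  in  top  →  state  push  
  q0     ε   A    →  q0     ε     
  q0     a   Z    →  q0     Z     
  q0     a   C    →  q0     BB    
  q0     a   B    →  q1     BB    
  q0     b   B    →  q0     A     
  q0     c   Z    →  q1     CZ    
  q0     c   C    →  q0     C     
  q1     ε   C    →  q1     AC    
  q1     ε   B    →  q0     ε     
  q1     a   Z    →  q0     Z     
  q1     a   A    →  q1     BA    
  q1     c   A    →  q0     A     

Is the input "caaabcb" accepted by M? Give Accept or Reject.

Reject

(q0, caaabcb, Z) ⊢ (q1, aaabcb, CZ) ⊢ (q1, aaabcb, ACZ) ⊢ (q1, aabcb, BACZ) ⊢ (q0, aabcb, ACZ) ⊢ (q0, aabcb, CZ) ⊢ (q0, abcb, BBZ) ⊢ (q1, bcb, BBBZ) ⊢ (q0, bcb, BBZ) ⊢ (q0, cb, ABZ) ⊢ (q0, cb, BZ)
No transition applies at (q0, cb, BZ); input not fully consumed.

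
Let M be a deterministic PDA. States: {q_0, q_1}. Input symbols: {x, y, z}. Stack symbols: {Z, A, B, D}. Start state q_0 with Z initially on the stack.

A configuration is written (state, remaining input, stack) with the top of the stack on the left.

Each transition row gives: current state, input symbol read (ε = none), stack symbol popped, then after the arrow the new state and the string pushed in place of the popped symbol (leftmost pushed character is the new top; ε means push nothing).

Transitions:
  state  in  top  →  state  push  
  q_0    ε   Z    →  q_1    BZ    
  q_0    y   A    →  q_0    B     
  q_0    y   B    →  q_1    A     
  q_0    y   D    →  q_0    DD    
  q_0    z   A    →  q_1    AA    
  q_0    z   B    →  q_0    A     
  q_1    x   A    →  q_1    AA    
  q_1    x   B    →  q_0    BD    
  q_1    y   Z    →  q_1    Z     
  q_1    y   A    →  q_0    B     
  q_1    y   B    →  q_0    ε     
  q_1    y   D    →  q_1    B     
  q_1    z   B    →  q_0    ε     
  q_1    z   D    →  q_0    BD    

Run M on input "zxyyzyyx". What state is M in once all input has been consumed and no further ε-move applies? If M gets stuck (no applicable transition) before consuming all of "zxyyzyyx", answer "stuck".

q_1

(q_0, zxyyzyyx, Z)
  ε-move, top Z: go to q_1, push BZ → (q_1, zxyyzyyx, BZ)
  read z, top B: go to q_0, push ε → (q_0, xyyzyyx, Z)
  ε-move, top Z: go to q_1, push BZ → (q_1, xyyzyyx, BZ)
  read x, top B: go to q_0, push BD → (q_0, yyzyyx, BDZ)
  read y, top B: go to q_1, push A → (q_1, yzyyx, ADZ)
  read y, top A: go to q_0, push B → (q_0, zyyx, BDZ)
  read z, top B: go to q_0, push A → (q_0, yyx, ADZ)
  read y, top A: go to q_0, push B → (q_0, yx, BDZ)
  read y, top B: go to q_1, push A → (q_1, x, ADZ)
  read x, top A: go to q_1, push AA → (q_1, ε, AADZ)
All input consumed; M is in state q_1.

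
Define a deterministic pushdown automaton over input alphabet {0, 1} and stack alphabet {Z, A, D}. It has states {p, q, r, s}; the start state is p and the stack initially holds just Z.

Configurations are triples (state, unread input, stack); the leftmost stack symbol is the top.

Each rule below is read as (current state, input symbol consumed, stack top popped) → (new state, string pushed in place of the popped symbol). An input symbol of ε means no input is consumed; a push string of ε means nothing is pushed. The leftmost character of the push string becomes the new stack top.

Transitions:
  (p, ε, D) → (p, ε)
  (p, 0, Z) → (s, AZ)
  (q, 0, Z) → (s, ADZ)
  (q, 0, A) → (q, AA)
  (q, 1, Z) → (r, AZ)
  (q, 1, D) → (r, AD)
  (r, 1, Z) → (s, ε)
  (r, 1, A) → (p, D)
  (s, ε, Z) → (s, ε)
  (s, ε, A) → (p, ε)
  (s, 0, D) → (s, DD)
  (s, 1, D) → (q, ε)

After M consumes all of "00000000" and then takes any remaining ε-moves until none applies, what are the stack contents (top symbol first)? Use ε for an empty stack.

(p, 00000000, Z) ⊢ (s, 0000000, AZ) ⊢ (p, 0000000, Z) ⊢ (s, 000000, AZ) ⊢ (p, 000000, Z) ⊢ (s, 00000, AZ) ⊢ (p, 00000, Z) ⊢ (s, 0000, AZ) ⊢ (p, 0000, Z) ⊢ (s, 000, AZ) ⊢ (p, 000, Z) ⊢ (s, 00, AZ) ⊢ (p, 00, Z) ⊢ (s, 0, AZ) ⊢ (p, 0, Z) ⊢ (s, ε, AZ) ⊢ (p, ε, Z)
All input consumed in state p with stack Z.

Z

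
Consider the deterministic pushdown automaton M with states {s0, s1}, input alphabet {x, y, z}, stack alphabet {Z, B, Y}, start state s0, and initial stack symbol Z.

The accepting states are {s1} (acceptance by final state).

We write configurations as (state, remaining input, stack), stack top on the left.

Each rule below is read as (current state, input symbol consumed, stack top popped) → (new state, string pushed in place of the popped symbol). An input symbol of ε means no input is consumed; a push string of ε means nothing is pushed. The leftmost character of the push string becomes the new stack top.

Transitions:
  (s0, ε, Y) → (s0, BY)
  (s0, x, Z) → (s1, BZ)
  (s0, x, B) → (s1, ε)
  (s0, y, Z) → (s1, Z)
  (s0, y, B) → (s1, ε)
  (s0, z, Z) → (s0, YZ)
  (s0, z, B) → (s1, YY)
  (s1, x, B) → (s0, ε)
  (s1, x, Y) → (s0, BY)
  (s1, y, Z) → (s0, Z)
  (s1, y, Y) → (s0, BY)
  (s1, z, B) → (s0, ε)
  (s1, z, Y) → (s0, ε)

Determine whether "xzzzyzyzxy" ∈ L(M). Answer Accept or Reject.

Accept

(s0, xzzzyzyzxy, Z)
  read x, top Z: go to s1, push BZ → (s1, zzzyzyzxy, BZ)
  read z, top B: go to s0, push ε → (s0, zzyzyzxy, Z)
  read z, top Z: go to s0, push YZ → (s0, zyzyzxy, YZ)
  ε-move, top Y: go to s0, push BY → (s0, zyzyzxy, BYZ)
  read z, top B: go to s1, push YY → (s1, yzyzxy, YYYZ)
  read y, top Y: go to s0, push BY → (s0, zyzxy, BYYYZ)
  read z, top B: go to s1, push YY → (s1, yzxy, YYYYYZ)
  read y, top Y: go to s0, push BY → (s0, zxy, BYYYYYZ)
  read z, top B: go to s1, push YY → (s1, xy, YYYYYYYZ)
  read x, top Y: go to s0, push BY → (s0, y, BYYYYYYYZ)
  read y, top B: go to s1, push ε → (s1, ε, YYYYYYYZ)
All input consumed; state s1 ∈ F.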